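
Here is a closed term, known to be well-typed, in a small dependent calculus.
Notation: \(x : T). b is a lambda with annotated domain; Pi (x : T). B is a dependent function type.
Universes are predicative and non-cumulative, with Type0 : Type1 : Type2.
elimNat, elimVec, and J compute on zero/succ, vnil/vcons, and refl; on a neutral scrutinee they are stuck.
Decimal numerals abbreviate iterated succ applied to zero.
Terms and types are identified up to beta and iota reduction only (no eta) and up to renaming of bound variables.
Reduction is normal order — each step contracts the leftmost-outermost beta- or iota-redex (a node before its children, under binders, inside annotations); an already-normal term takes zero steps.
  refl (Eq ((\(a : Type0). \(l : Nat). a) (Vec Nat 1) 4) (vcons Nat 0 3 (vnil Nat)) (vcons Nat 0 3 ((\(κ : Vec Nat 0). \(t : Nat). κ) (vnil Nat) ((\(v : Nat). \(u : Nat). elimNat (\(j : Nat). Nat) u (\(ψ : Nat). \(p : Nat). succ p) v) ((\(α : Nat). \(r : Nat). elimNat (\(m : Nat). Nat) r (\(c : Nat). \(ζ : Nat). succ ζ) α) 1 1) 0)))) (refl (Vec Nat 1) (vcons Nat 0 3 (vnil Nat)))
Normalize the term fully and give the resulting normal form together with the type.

reduced normal form:
  refl (Eq (Vec Nat 1) (vcons Nat 0 3 (vnil Nat)) (vcons Nat 0 3 (vnil Nat))) (refl (Vec Nat 1) (vcons Nat 0 3 (vnil Nat)))
inferred type:
  Eq (Eq (Vec Nat 1) (vcons Nat 0 3 (vnil Nat)) (vcons Nat 0 3 (vnil Nat))) (refl (Vec Nat 1) (vcons Nat 0 3 (vnil Nat))) (refl (Vec Nat 1) (vcons Nat 0 3 (vnil Nat)))
observation: reduction starts at a beta-redex, and 4 normal-order steps reach the normal form.


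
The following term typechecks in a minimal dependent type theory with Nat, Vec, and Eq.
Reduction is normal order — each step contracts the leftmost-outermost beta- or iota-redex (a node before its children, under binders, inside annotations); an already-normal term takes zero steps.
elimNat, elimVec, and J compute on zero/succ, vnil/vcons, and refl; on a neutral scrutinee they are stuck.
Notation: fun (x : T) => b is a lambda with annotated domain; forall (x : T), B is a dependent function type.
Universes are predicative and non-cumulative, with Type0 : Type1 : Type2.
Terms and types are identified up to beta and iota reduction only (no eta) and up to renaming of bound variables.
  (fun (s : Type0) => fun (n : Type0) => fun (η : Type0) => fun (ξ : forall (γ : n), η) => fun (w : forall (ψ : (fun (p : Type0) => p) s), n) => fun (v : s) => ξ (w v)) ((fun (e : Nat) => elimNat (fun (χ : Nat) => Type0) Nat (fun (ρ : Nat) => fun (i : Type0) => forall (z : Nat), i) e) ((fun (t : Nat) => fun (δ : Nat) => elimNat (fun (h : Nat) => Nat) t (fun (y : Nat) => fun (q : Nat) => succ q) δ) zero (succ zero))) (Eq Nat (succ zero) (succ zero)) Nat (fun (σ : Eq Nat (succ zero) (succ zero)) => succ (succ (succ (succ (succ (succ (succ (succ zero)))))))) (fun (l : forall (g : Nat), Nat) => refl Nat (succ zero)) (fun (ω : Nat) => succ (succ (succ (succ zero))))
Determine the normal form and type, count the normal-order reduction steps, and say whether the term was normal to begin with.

reduced normal form:
  succ (succ (succ (succ (succ (succ (succ (succ zero)))))))
type:
  Nat
normal-order step count: 7
already normal: no
first contracted redex: a beta-redex


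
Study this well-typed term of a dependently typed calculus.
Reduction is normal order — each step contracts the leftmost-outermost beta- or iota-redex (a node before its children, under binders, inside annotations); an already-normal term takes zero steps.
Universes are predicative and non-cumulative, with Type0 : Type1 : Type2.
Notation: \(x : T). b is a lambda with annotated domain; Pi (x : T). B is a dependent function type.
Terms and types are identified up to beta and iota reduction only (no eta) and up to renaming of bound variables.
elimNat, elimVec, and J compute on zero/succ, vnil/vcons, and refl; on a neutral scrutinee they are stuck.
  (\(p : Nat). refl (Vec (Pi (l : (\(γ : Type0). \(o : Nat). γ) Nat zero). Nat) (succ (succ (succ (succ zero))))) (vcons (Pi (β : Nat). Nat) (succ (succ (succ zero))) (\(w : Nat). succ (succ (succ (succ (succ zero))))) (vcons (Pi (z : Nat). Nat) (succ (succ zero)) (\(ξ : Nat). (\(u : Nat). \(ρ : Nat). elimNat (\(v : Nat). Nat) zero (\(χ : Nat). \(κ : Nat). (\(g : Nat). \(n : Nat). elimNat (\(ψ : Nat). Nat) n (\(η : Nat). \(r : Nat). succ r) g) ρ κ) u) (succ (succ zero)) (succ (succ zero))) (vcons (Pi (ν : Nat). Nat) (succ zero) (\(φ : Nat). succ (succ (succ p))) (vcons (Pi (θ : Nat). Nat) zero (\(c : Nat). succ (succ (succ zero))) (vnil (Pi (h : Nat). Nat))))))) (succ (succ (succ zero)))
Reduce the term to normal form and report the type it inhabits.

normal form:
  refl (Vec (Pi (p : Nat). Nat) (succ (succ (succ (succ zero))))) (vcons (Pi (l : Nat). Nat) (succ (succ (succ zero))) (\(γ : Nat). succ (succ (succ (succ (succ zero))))) (vcons (Pi (o : Nat). Nat) (succ (succ zero)) (\(β : Nat). succ (succ (succ (succ zero)))) (vcons (Pi (w : Nat). Nat) (succ zero) (\(z : Nat). succ (succ (succ (succ (succ (succ zero)))))) (vcons (Pi (ξ : Nat). Nat) zero (\(u : Nat). succ (succ (succ zero))) (vnil (Pi (ρ : Nat). Nat))))))
the term's type:
  Eq (Vec (Pi (p : Nat). Nat) (succ (succ (succ (succ zero))))) (vcons (Pi (l : Nat). Nat) (succ (succ (succ zero))) (\(γ : Nat). succ (succ (succ (succ (succ zero))))) (vcons (Pi (o : Nat). Nat) (succ (succ zero)) (\(β : Nat). succ (succ (succ (succ zero)))) (vcons (Pi (w : Nat). Nat) (succ zero) (\(z : Nat). succ (succ (succ (succ (succ (succ zero)))))) (vcons (Pi (ξ : Nat). Nat) zero (\(u : Nat). succ (succ (succ zero))) (vnil (Pi (ρ : Nat). Nat)))))) (vcons (Pi (v : Nat). Nat) (succ (succ (succ zero))) (\(χ : Nat). succ (succ (succ (succ (succ zero))))) (vcons (Pi (κ : Nat). Nat) (succ (succ zero)) (\(g : Nat). succ (succ (succ (succ zero)))) (vcons (Pi (n : Nat). Nat) (succ zero) (\(ψ : Nat). succ (succ (succ (succ (succ (succ zero)))))) (vcons (Pi (η : Nat). Nat) zero (\(r : Nat). succ (succ (succ zero))) (vnil (Pi (ν : Nat). Nat))))))


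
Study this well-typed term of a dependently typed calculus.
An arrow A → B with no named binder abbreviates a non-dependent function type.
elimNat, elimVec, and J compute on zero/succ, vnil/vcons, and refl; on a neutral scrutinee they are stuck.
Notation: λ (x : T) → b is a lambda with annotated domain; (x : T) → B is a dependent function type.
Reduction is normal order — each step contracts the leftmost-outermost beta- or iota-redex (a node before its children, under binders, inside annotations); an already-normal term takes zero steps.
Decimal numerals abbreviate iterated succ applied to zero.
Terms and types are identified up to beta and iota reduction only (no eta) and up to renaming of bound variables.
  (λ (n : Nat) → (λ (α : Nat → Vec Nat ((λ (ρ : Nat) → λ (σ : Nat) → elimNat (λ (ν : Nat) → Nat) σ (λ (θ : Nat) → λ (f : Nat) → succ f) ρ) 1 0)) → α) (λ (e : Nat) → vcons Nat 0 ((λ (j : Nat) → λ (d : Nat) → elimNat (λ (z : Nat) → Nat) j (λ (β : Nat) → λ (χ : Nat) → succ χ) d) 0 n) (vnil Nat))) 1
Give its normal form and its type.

resulting normal form:
  λ (n : Nat) → vcons Nat 0 1 (vnil Nat)
inferred type:
  Nat → Vec Nat 1


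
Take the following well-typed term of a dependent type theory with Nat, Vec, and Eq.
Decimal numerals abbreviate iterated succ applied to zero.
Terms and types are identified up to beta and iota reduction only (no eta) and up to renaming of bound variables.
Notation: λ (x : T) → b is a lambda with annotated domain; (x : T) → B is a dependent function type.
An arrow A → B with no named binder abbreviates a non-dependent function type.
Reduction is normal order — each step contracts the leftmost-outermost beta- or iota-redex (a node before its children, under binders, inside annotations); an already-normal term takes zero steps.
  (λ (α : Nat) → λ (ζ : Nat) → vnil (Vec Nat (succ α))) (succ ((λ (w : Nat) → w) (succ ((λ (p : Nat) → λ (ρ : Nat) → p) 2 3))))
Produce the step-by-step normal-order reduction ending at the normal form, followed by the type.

normal-order reduction sequence:
  (λ (α : Nat) → λ (ζ : Nat) → vnil (Vec Nat (succ α))) (succ ((λ (w : Nat) → w) (succ ((λ (p : Nat) → λ (ρ : Nat) → p) 2 3))))
  ~> λ (α : Nat) → vnil (Vec Nat (succ (succ ((λ (ζ : Nat) → ζ) (succ ((λ (w : Nat) → λ (p : Nat) → w) 2 3))))))
  ~> λ (α : Nat) → vnil (Vec Nat (succ (succ (succ ((λ (ζ : Nat) → λ (w : Nat) → ζ) 2 3)))))
  ~> λ (α : Nat) → vnil (Vec Nat (succ (succ (succ ((λ (ζ : Nat) → 2) 3)))))
  ~> λ (α : Nat) → vnil (Vec Nat 5)
inferred type:
  Nat → Vec (Vec Nat 5) 0


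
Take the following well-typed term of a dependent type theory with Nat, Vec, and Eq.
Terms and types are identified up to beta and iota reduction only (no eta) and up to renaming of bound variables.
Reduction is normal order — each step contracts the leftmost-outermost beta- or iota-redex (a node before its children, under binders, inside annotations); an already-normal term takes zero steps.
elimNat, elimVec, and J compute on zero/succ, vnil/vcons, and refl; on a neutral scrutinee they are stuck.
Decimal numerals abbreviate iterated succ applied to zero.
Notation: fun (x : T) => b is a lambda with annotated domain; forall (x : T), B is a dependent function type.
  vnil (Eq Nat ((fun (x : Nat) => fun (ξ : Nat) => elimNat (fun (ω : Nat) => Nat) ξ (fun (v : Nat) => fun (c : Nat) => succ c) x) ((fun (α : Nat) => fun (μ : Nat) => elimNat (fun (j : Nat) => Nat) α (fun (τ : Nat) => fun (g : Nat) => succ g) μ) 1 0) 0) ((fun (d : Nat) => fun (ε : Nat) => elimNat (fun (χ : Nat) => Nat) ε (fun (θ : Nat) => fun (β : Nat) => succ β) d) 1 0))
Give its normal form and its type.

normal form:
  vnil (Eq Nat 1 1)
inferred type:
  Vec (Eq Nat 1 1) 0
observation: the term reaches its normal form after 15 normal-order steps.


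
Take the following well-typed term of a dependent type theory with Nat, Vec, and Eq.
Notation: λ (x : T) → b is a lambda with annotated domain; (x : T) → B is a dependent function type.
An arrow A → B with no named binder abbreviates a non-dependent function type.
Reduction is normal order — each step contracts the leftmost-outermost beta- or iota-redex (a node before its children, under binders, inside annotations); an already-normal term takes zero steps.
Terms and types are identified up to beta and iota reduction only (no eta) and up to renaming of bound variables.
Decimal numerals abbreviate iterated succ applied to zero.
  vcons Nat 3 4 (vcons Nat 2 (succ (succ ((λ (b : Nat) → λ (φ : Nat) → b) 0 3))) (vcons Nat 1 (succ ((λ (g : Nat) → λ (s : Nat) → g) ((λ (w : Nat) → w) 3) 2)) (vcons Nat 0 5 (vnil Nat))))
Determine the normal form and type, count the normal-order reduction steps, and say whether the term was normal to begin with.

reduced normal form:
  vcons Nat 3 4 (vcons Nat 2 2 (vcons Nat 1 4 (vcons Nat 0 5 (vnil Nat))))
inferred type:
  Vec Nat 4
normal-order step count: 5
already normal: no
first contracted redex: a beta-redex


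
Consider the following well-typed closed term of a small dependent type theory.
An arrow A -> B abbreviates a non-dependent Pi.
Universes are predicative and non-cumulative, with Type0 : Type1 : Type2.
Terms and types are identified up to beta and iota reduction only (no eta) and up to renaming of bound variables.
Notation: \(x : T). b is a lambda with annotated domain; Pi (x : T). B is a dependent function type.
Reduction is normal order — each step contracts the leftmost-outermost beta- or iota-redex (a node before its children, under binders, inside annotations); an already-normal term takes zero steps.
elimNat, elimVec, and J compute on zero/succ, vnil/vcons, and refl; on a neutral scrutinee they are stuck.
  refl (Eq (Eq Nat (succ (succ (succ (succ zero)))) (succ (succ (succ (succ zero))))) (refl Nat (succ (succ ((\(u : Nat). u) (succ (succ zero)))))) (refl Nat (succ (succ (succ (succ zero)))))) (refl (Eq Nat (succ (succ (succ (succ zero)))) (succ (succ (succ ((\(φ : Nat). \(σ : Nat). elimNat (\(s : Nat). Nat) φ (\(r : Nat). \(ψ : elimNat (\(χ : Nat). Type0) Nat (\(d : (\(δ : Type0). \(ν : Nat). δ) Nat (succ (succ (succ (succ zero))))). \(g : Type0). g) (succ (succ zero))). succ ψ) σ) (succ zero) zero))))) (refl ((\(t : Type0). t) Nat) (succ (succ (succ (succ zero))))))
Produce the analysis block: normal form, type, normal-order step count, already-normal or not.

reduced normal form:
  refl (Eq (Eq Nat (succ (succ (succ (succ zero)))) (succ (succ (succ (succ zero))))) (refl Nat (succ (succ (succ (succ zero))))) (refl Nat (succ (succ (succ (succ zero)))))) (refl (Eq Nat (succ (succ (succ (succ zero)))) (succ (succ (succ (succ zero))))) (refl Nat (succ (succ (succ (succ zero))))))
inferred type:
  Eq (Eq (Eq Nat (succ (succ (succ (succ zero)))) (succ (succ (succ (succ zero))))) (refl Nat (succ (succ (succ (succ zero))))) (refl Nat (succ (succ (succ (succ zero)))))) (refl (Eq Nat (succ (succ (succ (succ zero)))) (succ (succ (succ (succ zero))))) (refl Nat (succ (succ (succ (succ zero)))))) (refl (Eq Nat (succ (succ (succ (succ zero)))) (succ (succ (succ (succ zero))))) (refl Nat (succ (succ (succ (succ zero))))))
reduction steps (normal order): 5
term was already normal: no
first redex: a beta-redex


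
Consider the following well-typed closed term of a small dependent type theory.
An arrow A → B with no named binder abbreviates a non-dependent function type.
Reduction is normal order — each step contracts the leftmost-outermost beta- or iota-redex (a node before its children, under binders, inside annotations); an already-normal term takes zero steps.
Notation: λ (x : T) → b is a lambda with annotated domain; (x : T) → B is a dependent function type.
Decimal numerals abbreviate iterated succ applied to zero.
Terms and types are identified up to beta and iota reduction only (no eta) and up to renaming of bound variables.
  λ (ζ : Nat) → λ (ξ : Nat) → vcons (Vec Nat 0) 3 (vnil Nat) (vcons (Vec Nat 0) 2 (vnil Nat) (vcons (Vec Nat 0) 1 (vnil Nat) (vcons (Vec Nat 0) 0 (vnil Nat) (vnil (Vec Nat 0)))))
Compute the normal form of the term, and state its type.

normal form:
  λ (ζ : Nat) → λ (ξ : Nat) → vcons (Vec Nat 0) 3 (vnil Nat) (vcons (Vec Nat 0) 2 (vnil Nat) (vcons (Vec Nat 0) 1 (vnil Nat) (vcons (Vec Nat 0) 0 (vnil Nat) (vnil (Vec Nat 0)))))
inferred type:
  Nat → Nat → Vec (Vec Nat 0) 4


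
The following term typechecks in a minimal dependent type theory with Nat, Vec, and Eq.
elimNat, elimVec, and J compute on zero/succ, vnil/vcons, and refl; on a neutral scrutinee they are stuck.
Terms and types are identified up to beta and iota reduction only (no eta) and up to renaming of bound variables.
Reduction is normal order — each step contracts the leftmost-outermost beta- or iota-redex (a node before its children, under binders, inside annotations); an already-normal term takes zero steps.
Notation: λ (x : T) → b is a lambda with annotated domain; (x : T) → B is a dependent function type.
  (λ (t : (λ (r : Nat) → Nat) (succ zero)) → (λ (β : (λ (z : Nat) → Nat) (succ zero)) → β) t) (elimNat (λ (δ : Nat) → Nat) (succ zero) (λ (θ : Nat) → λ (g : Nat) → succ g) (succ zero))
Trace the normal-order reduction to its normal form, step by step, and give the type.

reduction (normal order):
  (λ (t : (λ (r : Nat) → Nat) (succ zero)) → (λ (β : (λ (z : Nat) → Nat) (succ zero)) → β) t) (elimNat (λ (δ : Nat) → Nat) (succ zero) (λ (θ : Nat) → λ (g : Nat) → succ g) (succ zero))
  ~> (λ (t : (λ (r : Nat) → Nat) (succ zero)) → t) (elimNat (λ (β : Nat) → Nat) (succ zero) (λ (z : Nat) → λ (δ : Nat) → succ δ) (succ zero))
  ~> elimNat (λ (t : Nat) → Nat) (succ zero) (λ (r : Nat) → λ (β : Nat) → succ β) (succ zero)
  ~> (λ (t : Nat) → λ (r : Nat) → succ r) zero (elimNat (λ (β : Nat) → Nat) (succ zero) (λ (z : Nat) → λ (δ : Nat) → succ δ) zero)
  ~> (λ (t : Nat) → succ t) (elimNat (λ (r : Nat) → Nat) (succ zero) (λ (β : Nat) → λ (z : Nat) → succ z) zero)
  ~> succ (elimNat (λ (t : Nat) → Nat) (succ zero) (λ (r : Nat) → λ (β : Nat) → succ β) zero)
  ~> succ (succ zero)
the term's type:
  Nat


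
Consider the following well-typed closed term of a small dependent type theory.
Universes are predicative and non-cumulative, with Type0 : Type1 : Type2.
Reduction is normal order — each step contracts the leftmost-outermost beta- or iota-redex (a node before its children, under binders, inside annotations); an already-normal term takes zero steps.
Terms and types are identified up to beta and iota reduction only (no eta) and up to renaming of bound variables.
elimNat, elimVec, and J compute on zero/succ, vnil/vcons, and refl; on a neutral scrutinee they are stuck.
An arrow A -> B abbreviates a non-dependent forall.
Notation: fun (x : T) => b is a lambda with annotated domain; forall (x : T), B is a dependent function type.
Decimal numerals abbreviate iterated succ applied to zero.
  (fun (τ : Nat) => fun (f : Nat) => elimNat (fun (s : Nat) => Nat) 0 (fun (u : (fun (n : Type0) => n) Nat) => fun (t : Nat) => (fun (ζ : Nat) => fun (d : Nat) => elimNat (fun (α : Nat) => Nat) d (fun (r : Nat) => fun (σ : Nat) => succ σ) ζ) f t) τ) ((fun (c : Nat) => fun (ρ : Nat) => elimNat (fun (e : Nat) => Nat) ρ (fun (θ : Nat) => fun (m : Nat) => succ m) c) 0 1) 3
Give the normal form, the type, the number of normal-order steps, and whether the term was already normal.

reduced normal form:
  3
type:
  Nat
normal-order step count: 22
term was already normal: no
first redex: a beta-redex


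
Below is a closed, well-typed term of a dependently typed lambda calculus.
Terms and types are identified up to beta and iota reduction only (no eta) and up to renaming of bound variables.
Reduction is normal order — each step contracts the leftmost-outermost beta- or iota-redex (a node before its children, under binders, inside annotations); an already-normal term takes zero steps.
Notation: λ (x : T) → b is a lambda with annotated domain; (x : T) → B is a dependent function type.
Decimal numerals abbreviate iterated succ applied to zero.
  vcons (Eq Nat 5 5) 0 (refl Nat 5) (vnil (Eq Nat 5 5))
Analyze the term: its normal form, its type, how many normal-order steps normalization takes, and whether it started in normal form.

normal form:
  vcons (Eq Nat 5 5) 0 (refl Nat 5) (vnil (Eq Nat 5 5))
the term's type:
  Vec (Eq Nat 5 5) 1
normal-order step count: 0
started in normal form: yes


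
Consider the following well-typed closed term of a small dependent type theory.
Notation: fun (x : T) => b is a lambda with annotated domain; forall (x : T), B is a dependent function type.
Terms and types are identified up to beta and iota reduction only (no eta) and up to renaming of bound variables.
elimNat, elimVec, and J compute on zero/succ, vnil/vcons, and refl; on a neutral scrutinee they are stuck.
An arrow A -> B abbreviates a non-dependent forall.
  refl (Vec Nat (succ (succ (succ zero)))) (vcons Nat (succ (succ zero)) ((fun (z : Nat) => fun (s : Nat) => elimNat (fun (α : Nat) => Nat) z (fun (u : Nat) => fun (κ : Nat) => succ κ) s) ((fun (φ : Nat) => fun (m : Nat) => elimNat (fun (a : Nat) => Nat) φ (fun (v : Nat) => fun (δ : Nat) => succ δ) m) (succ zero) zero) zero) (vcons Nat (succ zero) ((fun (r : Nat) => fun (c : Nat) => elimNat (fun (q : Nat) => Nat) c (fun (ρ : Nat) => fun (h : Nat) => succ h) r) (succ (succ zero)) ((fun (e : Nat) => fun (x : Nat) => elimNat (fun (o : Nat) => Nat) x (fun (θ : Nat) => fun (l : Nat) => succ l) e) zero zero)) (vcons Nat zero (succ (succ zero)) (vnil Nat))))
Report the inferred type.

type:
  Eq (Vec Nat (succ (succ (succ zero)))) (vcons Nat (succ (succ zero)) (succ zero) (vcons Nat (succ zero) (succ (succ zero)) (vcons Nat zero (succ (succ zero)) (vnil Nat)))) (vcons Nat (succ (succ zero)) (succ zero) (vcons Nat (succ zero) (succ (succ zero)) (vcons Nat zero (succ (succ zero)) (vnil Nat))))


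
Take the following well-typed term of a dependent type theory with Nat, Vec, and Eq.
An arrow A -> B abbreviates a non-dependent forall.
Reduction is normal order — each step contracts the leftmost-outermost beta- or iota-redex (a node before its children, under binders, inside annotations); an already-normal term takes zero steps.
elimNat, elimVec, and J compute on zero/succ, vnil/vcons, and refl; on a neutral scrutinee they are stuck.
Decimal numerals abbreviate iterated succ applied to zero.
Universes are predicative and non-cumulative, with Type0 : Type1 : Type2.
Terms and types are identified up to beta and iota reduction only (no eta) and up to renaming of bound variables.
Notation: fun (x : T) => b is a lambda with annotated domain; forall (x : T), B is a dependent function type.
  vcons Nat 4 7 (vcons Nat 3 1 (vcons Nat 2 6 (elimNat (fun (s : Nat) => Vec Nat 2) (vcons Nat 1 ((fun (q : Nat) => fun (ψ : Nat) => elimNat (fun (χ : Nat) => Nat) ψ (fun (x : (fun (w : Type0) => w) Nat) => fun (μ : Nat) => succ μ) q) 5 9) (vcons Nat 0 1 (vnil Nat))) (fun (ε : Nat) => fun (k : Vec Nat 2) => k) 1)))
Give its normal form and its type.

normal form:
  vcons Nat 4 7 (vcons Nat 3 1 (vcons Nat 2 6 (vcons Nat 1 14 (vcons Nat 0 1 (vnil Nat)))))
inferred type:
  Vec Nat 5


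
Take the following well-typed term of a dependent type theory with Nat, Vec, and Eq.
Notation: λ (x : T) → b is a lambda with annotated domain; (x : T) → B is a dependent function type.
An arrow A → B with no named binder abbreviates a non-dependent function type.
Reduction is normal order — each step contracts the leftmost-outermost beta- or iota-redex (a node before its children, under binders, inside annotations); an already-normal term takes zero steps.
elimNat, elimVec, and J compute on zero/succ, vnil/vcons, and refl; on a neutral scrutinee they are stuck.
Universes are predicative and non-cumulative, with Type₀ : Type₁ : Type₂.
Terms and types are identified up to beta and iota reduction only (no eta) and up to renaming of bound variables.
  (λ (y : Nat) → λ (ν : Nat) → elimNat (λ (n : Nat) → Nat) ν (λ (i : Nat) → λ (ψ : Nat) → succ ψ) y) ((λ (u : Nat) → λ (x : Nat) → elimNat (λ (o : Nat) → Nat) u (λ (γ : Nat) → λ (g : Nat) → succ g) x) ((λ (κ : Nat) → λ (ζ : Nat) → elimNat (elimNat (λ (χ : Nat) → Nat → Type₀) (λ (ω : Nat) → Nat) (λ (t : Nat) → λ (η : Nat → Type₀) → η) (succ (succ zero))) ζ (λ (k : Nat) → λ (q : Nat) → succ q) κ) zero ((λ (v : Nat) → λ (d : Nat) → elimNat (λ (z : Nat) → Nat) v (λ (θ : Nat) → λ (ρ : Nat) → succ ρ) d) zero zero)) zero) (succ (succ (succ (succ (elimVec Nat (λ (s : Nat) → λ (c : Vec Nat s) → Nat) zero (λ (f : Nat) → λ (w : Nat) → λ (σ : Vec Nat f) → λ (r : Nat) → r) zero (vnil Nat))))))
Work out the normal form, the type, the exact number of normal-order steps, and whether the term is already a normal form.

resulting normal form:
  succ (succ (succ (succ zero)))
inferred type:
  Nat
steps to reach normal form (normal order): 13
term was already normal: no
first redex: a beta-redex


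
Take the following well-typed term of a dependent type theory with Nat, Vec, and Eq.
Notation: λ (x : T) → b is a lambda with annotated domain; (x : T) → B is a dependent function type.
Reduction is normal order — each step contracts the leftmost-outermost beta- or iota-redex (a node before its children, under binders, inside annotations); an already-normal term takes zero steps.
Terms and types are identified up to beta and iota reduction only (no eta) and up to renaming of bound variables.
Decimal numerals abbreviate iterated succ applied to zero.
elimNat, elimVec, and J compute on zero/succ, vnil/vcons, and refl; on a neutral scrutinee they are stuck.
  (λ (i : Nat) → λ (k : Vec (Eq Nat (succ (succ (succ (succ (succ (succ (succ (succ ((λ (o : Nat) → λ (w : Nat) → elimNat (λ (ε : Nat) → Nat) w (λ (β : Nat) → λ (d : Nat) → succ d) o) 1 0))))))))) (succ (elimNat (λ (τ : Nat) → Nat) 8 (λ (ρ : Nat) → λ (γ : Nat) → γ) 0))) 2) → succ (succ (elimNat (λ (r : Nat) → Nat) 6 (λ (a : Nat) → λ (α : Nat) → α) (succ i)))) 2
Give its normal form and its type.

resulting normal form:
  λ (i : Vec (Eq Nat 9 9) 2) → 8
type:
  (i : Vec (Eq Nat 9 9) 2) → Nat
observation: normalization takes exactly 18 steps under the normal-order strategy.


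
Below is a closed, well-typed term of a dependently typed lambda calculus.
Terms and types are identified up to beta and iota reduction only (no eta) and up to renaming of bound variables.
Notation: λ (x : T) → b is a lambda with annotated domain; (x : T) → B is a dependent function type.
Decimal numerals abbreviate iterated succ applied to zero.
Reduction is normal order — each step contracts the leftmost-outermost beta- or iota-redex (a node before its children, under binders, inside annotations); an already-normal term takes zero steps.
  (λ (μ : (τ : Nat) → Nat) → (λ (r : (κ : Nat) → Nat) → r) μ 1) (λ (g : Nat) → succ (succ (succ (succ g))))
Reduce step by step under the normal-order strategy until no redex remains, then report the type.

normal-order reduction:
  (λ (μ : (τ : Nat) → Nat) → (λ (r : (κ : Nat) → Nat) → r) μ 1) (λ (g : Nat) → succ (succ (succ (succ g))))
  ~> (λ (μ : (τ : Nat) → Nat) → μ) (λ (r : Nat) → succ (succ (succ (succ r)))) 1
  ~> (λ (μ : Nat) → succ (succ (succ (succ μ)))) 1
  ~> 5
the term's type:
  Nat


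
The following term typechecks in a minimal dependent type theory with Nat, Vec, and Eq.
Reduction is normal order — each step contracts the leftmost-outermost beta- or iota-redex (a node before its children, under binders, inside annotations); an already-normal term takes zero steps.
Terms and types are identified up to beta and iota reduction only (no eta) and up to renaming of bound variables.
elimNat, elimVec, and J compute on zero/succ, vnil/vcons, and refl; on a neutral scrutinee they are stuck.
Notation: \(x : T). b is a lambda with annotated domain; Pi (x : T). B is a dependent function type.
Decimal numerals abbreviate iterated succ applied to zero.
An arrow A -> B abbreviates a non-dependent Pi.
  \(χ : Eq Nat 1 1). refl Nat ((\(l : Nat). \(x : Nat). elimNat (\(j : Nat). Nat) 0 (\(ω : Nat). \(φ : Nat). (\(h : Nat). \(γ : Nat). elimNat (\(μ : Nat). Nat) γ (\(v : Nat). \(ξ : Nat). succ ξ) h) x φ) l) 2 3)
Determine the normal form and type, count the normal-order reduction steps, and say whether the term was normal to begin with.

normal form:
  \(χ : Eq Nat 1 1). refl Nat 6
type:
  Eq Nat 1 1 -> Eq Nat 6 6
normal-order step count: 33
term was already normal: no
first redex: a beta-redex


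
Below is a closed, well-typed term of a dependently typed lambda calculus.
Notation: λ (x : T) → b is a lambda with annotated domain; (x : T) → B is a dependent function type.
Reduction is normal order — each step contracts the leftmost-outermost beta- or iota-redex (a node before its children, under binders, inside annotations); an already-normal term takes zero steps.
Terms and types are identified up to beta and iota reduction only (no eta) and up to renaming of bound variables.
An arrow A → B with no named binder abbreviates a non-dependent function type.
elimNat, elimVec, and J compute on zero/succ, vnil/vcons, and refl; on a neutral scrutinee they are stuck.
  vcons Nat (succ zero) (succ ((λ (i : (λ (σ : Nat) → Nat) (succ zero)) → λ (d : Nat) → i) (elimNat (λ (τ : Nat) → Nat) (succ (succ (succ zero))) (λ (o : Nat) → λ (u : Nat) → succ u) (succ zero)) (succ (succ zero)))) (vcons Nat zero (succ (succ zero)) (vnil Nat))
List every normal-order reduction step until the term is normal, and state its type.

normal-order reduction sequence:
  vcons Nat (succ zero) (succ ((λ (i : (λ (σ : Nat) → Nat) (succ zero)) → λ (d : Nat) → i) (elimNat (λ (τ : Nat) → Nat) (succ (succ (succ zero))) (λ (o : Nat) → λ (u : Nat) → succ u) (succ zero)) (succ (succ zero)))) (vcons Nat zero (succ (succ zero)) (vnil Nat))
  ~> vcons Nat (succ zero) (succ ((λ (i : Nat) → elimNat (λ (σ : Nat) → Nat) (succ (succ (succ zero))) (λ (d : Nat) → λ (τ : Nat) → succ τ) (succ zero)) (succ (succ zero)))) (vcons Nat zero (succ (succ zero)) (vnil Nat))
  ~> vcons Nat (succ zero) (succ (elimNat (λ (i : Nat) → Nat) (succ (succ (succ zero))) (λ (σ : Nat) → λ (d : Nat) → succ d) (succ zero))) (vcons Nat zero (succ (succ zero)) (vnil Nat))
  ~> vcons Nat (succ zero) (succ ((λ (i : Nat) → λ (σ : Nat) → succ σ) zero (elimNat (λ (d : Nat) → Nat) (succ (succ (succ zero))) (λ (τ : Nat) → λ (o : Nat) → succ o) zero))) (vcons Nat zero (succ (succ zero)) (vnil Nat))
  ~> vcons Nat (succ zero) (succ ((λ (i : Nat) → succ i) (elimNat (λ (σ : Nat) → Nat) (succ (succ (succ zero))) (λ (d : Nat) → λ (τ : Nat) → succ τ) zero))) (vcons Nat zero (succ (succ zero)) (vnil Nat))
  ~> vcons Nat (succ zero) (succ (succ (elimNat (λ (i : Nat) → Nat) (succ (succ (succ zero))) (λ (σ : Nat) → λ (d : Nat) → succ d) zero))) (vcons Nat zero (succ (succ zero)) (vnil Nat))
  ~> vcons Nat (succ zero) (succ (succ (succ (succ (succ zero))))) (vcons Nat zero (succ (succ zero)) (vnil Nat))
the term's type:
  Vec Nat (succ (succ zero))


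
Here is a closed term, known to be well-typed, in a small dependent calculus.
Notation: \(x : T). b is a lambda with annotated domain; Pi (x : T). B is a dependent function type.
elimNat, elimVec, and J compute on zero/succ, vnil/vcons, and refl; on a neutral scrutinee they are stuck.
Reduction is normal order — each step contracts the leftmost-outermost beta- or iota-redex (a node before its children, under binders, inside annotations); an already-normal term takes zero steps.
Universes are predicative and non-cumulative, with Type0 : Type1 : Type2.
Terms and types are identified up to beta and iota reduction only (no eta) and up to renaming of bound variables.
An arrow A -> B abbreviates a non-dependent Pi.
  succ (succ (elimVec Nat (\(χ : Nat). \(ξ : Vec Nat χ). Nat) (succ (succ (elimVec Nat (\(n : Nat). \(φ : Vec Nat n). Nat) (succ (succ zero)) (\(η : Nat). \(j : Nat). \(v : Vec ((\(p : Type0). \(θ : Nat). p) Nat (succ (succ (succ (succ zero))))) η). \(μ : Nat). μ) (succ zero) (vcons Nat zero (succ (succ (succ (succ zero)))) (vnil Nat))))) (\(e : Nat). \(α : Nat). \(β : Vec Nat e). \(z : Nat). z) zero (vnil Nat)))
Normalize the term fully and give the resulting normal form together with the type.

resulting normal form:
  succ (succ (succ (succ (succ (succ zero)))))
type:
  Nat


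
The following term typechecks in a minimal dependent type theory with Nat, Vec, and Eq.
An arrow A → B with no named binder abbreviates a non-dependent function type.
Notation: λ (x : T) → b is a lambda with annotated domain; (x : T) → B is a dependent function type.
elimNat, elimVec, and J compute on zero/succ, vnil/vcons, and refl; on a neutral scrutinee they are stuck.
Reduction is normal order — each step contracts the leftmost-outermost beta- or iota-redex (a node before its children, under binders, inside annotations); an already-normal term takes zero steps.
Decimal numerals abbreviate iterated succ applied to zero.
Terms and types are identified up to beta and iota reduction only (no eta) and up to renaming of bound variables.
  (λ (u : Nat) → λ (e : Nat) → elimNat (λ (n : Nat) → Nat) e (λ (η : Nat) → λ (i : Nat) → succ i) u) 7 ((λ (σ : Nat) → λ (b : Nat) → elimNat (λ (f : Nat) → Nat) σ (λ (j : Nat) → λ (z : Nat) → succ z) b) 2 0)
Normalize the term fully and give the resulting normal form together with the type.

normal form:
  9
the term's type:
  Nat
observation: the first redex contracted is a beta-redex; the normal form is reached in 27 normal-order steps.


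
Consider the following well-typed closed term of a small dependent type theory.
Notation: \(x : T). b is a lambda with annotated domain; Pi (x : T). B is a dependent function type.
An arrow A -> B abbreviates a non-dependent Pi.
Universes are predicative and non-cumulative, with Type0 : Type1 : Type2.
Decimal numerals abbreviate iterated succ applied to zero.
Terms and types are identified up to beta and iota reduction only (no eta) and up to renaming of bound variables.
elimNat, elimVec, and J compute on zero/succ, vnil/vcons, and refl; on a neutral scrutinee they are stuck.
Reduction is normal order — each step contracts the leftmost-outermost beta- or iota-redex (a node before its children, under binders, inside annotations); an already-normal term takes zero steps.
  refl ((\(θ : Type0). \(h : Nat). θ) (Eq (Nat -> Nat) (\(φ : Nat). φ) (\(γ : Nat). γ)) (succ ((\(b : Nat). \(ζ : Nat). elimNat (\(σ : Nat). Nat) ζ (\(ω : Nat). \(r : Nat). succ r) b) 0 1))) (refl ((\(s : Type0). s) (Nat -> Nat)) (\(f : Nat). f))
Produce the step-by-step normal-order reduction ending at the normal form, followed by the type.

normal-order reduction sequence:
  refl ((\(θ : Type0). \(h : Nat). θ) (Eq (Nat -> Nat) (\(φ : Nat). φ) (\(γ : Nat). γ)) (succ ((\(b : Nat). \(ζ : Nat). elimNat (\(σ : Nat). Nat) ζ (\(ω : Nat). \(r : Nat). succ r) b) 0 1))) (refl ((\(s : Type0). s) (Nat -> Nat)) (\(f : Nat). f))
  ~> refl ((\(θ : Nat). Eq (Nat -> Nat) (\(h : Nat). h) (\(φ : Nat). φ)) (succ ((\(γ : Nat). \(b : Nat). elimNat (\(ζ : Nat). Nat) b (\(σ : Nat). \(ω : Nat). succ ω) γ) 0 1))) (refl ((\(r : Type0). r) (Nat -> Nat)) (\(s : Nat). s))
  ~> refl (Eq (Nat -> Nat) (\(θ : Nat). θ) (\(h : Nat). h)) (refl ((\(φ : Type0). φ) (Nat -> Nat)) (\(γ : Nat). γ))
  ~> refl (Eq (Nat -> Nat) (\(θ : Nat). θ) (\(h : Nat). h)) (refl (Nat -> Nat) (\(φ : Nat). φ))
inferred type:
  Eq (Eq (Nat -> Nat) (\(θ : Nat). θ) (\(h : Nat). h)) (refl (Nat -> Nat) (\(φ : Nat). φ)) (refl (Nat -> Nat) (\(γ : Nat). γ))


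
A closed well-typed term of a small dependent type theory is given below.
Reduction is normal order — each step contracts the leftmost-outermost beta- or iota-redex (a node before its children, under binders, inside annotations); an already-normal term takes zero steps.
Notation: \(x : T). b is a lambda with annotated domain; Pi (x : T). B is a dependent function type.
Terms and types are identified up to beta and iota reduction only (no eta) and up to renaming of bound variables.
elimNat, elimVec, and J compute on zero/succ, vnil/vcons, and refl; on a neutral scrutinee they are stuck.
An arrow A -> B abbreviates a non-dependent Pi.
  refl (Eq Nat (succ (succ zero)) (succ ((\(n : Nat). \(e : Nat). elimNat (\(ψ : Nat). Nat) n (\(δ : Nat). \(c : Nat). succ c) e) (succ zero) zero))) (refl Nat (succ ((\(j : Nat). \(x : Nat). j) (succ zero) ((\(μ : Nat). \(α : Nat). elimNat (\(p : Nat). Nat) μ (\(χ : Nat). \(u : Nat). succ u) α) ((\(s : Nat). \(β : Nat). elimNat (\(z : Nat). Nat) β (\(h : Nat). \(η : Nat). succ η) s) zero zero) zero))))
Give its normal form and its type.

reduced normal form:
  refl (Eq Nat (succ (succ zero)) (succ (succ zero))) (refl Nat (succ (succ zero)))
inferred type:
  Eq (Eq Nat (succ (succ zero)) (succ (succ zero))) (refl Nat (succ (succ zero))) (refl Nat (succ (succ zero)))
observation: normalization takes exactly 5 steps under the normal-order strategy.


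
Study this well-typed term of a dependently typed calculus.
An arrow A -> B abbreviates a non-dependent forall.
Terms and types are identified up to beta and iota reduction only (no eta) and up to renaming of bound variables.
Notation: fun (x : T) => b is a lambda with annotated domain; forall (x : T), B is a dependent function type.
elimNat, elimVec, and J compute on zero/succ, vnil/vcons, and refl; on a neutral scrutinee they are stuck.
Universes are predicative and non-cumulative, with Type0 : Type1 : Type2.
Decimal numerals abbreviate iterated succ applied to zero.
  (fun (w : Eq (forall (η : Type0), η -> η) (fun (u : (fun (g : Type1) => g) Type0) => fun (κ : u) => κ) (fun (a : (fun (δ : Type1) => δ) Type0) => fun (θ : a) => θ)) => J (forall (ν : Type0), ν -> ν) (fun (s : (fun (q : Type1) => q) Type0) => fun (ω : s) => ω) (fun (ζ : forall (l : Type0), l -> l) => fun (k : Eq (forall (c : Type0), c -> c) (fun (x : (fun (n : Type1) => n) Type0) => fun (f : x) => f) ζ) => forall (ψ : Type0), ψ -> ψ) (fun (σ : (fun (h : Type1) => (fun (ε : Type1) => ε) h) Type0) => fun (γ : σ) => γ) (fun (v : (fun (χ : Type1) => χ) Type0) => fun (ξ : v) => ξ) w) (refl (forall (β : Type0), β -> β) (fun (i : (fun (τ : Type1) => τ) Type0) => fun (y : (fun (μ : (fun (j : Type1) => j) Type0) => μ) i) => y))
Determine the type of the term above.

type:
  forall (w : Type0), w -> w


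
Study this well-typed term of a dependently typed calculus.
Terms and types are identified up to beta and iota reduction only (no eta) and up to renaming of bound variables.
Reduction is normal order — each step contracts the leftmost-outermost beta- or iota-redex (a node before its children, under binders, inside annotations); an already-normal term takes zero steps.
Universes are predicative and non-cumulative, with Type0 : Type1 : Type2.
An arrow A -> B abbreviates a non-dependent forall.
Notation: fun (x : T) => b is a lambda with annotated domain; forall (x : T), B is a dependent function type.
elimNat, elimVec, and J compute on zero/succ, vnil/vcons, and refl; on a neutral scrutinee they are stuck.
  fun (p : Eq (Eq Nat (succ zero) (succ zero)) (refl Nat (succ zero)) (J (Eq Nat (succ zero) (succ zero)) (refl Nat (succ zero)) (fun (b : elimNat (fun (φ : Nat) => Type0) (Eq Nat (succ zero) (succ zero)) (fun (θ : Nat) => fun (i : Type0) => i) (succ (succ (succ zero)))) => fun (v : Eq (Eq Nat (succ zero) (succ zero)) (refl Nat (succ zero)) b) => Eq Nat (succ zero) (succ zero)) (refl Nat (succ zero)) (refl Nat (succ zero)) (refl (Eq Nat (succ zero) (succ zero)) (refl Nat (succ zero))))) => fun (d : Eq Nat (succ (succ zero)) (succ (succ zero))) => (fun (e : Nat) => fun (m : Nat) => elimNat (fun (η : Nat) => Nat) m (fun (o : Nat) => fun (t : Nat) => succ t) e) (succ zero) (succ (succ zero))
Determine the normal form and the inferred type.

reduced normal form:
  fun (p : Eq (Eq Nat (succ zero) (succ zero)) (refl Nat (succ zero)) (refl Nat (succ zero))) => fun (b : Eq Nat (succ (succ zero)) (succ (succ zero))) => succ (succ (succ zero))
inferred type:
  Eq (Eq Nat (succ zero) (succ zero)) (refl Nat (succ zero)) (refl Nat (succ zero)) -> Eq Nat (succ (succ zero)) (succ (succ zero)) -> Nat


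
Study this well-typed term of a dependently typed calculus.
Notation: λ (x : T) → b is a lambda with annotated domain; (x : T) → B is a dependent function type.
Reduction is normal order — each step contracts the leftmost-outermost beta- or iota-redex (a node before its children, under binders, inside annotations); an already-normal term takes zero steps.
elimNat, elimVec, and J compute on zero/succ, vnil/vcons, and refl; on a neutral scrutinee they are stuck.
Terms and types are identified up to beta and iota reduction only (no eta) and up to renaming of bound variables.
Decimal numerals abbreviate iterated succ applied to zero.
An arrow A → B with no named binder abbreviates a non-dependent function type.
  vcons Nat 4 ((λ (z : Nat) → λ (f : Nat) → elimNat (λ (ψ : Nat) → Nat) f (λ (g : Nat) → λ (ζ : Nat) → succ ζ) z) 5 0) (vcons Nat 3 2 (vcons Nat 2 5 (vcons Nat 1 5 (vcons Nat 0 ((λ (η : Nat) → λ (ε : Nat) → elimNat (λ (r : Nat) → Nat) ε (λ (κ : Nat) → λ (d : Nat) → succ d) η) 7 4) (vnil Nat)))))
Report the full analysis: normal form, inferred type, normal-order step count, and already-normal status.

normal form:
  vcons Nat 4 5 (vcons Nat 3 2 (vcons Nat 2 5 (vcons Nat 1 5 (vcons Nat 0 11 (vnil Nat)))))
type:
  Vec Nat 5
normal-order step count: 42
started in normal form: no
first redex: a beta-redex


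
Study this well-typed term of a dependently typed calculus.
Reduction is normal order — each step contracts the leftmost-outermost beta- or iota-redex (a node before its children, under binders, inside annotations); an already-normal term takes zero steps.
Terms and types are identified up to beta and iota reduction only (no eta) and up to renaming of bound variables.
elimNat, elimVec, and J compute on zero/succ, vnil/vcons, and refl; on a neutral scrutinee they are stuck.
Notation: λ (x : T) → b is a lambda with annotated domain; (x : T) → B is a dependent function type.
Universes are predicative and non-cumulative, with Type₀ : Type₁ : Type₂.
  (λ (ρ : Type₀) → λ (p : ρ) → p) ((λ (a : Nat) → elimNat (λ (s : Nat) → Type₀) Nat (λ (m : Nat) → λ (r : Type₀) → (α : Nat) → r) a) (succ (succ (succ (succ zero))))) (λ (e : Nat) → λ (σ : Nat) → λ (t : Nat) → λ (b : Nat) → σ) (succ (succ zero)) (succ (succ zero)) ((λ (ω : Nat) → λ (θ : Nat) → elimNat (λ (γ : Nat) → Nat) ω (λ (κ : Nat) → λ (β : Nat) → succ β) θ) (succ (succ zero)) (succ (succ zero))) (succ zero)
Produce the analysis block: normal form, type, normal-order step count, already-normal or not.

normal form:
  succ (succ zero)
inferred type:
  Nat
reduction steps (normal order): 6
already normal: no
first redex: a beta-redex
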